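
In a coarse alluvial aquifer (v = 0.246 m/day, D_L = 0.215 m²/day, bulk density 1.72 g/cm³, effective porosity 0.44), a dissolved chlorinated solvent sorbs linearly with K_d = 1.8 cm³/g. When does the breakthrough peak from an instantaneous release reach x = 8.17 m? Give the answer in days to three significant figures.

Retardation factor R = 1 + ρ_b·K_d/n = 1 + 1.72 × 1.8/0.44 = 8.036.
Sorption retards both mechanisms: v_R = v/R = 0.03061 m/day, D_R = D/R = 0.02675 m²/day.
Peak time from v_R²t² + 2D_R t − x² = 0: t = (√(D_R² + v_R²x²) − D_R)/v_R².
√(D_R² + v_R²x²) = √(0.02675² + 0.03061² × 8.17²) = 0.2515; v_R² = 0.0009370.
t = (0.2515 − 0.02675)/0.0009370 = 240 days.

240 days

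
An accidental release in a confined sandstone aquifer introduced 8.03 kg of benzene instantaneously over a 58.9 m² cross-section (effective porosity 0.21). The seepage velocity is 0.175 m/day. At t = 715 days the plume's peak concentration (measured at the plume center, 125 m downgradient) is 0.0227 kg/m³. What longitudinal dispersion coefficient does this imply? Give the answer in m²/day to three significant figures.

0.0910 m²/day

At the plume center C_max = M/(n_e·A·√(4πDt)), so D = M²/(4πt·(n_e·A·C_max)²).
n_e·A·C_max = 0.21 × 58.9 × 0.0227 = 0.2808 kg/m.
D = 8.03²/(4π × 715 × 0.2808²) = 0.0910 m²/day.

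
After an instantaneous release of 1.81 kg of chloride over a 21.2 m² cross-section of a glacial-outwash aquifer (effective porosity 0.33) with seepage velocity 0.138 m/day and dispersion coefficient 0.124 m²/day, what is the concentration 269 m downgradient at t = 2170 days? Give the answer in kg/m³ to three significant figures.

For an instantaneous plane source, C(x,t) = M/(n_e·A·√(4πDt)) · exp(−(x−vt)²/(4Dt)), with n_e·A the pore (flow) area.
Plume center vt = 0.138 × 2170 = 299.46 m, so the well at 269 m is 30.46 m upgradient of the peak.
√(4πDt) = 58.15 m, giving peak height M/(n_e·A·√(4πDt)) = 1.81/(0.33 × 21.2 × 58.15) = 0.004449 kg/m³.
(x−vt)²/(4Dt) = (-30.46)²/(4 × 0.124 × 2170) = 0.8620; exp(−0.8620) = 0.4223.
C = 0.004449 × 0.4223 = 0.00188 kg/m³.

0.00188 kg/m³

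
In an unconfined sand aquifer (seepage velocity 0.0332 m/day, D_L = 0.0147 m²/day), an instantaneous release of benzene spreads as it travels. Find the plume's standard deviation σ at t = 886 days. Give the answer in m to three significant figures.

Dispersive spreading gives a Gaussian with σ² = 2Dt; advection only shifts the center.
σ = √(2 × 0.0147 × 886) = 5.10 m.

5.10 m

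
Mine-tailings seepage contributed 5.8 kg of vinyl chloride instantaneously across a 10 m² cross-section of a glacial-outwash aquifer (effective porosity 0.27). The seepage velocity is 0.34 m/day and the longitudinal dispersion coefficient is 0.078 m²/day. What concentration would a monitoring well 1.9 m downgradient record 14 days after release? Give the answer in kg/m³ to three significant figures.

0.0891 kg/m³

For an instantaneous plane source, C(x,t) = M/(n_e·A·√(4πDt)) · exp(−(x−vt)²/(4Dt)), with n_e·A the pore (flow) area.
Plume center vt = 0.34 × 14 = 4.76 m, so the well at 1.9 m is 2.86 m upgradient of the peak.
√(4πDt) = 3.704 m, giving peak height M/(n_e·A·√(4πDt)) = 5.8/(0.27 × 10 × 3.704) = 0.5800 kg/m³.
(x−vt)²/(4Dt) = (-2.86)²/(4 × 0.078 × 14) = 1.873; exp(−1.873) = 0.1537.
C = 0.5800 × 0.1537 = 0.0891 kg/m³.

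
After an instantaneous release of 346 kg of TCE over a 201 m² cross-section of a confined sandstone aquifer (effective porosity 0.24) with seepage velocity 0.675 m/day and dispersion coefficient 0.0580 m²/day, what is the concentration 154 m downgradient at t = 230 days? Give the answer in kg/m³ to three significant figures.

For an instantaneous plane source, C(x,t) = M/(n_e·A·√(4πDt)) · exp(−(x−vt)²/(4Dt)), with n_e·A the pore (flow) area.
Plume center vt = 0.675 × 230 = 155.25 m, so the well at 154 m is 1.25 m upgradient of the peak.
√(4πDt) = 12.95 m, giving peak height M/(n_e·A·√(4πDt)) = 346/(0.24 × 201 × 12.95) = 0.5539 kg/m³.
(x−vt)²/(4Dt) = (-1.25)²/(4 × 0.0580 × 230) = 0.02928; exp(−0.02928) = 0.9711.
C = 0.5539 × 0.9711 = 0.538 kg/m³.

0.538 kg/m³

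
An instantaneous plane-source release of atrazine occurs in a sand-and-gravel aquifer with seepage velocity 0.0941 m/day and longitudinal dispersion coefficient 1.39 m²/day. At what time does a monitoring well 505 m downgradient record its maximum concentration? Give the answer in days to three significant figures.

For the 1D instantaneous-source solution, setting ∂C/∂t = 0 at fixed x gives v²t² + 2Dt − x² = 0, so t = (√(D² + v²x²) − D)/v².
√(D² + v²x²) = √(1.39² + 0.0941² × 505²) = 47.54; v² = 0.00885481.
t = (47.54 − 1.39)/0.00885481 = 5210 days (vs. the pure-advection estimate x/v = 5370 d).

5210 days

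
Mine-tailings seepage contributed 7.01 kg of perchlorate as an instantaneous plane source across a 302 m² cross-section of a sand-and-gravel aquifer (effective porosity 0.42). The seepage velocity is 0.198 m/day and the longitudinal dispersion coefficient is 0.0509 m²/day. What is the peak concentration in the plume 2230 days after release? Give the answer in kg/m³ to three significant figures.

The peak of an instantaneous 1D plume sits at x = vt; there the Gaussian factor is 1 and C_max = M/(n_e·A·√(4πDt)), where n_e·A is the pore area the mass is dissolved in.
√(4πDt) = √(4π × 0.0509 × 2230) = 37.77 m, so C_max = 7.01/(0.42 × 302 × 37.77) = 0.00146 kg/m³.

0.00146 kg/m³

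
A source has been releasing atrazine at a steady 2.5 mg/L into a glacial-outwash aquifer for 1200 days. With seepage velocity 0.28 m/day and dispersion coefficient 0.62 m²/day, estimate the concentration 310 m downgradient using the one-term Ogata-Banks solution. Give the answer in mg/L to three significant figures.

For a continuous step input, C/C₀ ≈ ½·erfc((x−vt)/(2√(Dt))).
vt = 0.28 × 1200 = 336 m and 2√(Dt) = 2√(0.62 × 1200) = 54.55 m.
Argument (x−vt)/(2√(Dt)) = (310 − 336)/54.55 = -0.4766; ½·erfc(-0.4766) = 0.7498.
C = 2.5 × 0.7498 = 1.87 mg/L.

1.87 mg/L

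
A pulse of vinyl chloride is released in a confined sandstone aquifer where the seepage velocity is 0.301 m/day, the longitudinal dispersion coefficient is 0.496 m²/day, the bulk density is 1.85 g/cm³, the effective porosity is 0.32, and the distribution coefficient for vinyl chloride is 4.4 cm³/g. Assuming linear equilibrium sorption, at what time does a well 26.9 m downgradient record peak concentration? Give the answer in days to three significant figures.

2220 days

Retardation factor R = 1 + ρ_b·K_d/n = 1 + 1.85 × 4.4/0.32 = 26.44.
Sorption retards both mechanisms: v_R = v/R = 0.01138 m/day, D_R = D/R = 0.01876 m²/day.
Peak time from v_R²t² + 2D_R t − x² = 0: t = (√(D_R² + v_R²x²) − D_R)/v_R².
√(D_R² + v_R²x²) = √(0.01876² + 0.01138² × 26.9²) = 0.3067; v_R² = 0.0001295.
t = (0.3067 − 0.01876)/0.0001295 = 2220 days.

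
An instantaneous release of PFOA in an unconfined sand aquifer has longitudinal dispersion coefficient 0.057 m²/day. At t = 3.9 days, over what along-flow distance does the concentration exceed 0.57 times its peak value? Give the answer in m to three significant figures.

1.41 m

The plume is Gaussian with σ = √(2Dt) = √(2 × 0.057 × 3.9) = 0.6668 m.
C/C_peak = exp(−Δx²/(2σ²)) = 0.57 ⇒ Δx = σ·√(−2 ln 0.57) = 0.6668 × 1.060 = 0.7068 m.
Width = 2Δx = 1.41 m.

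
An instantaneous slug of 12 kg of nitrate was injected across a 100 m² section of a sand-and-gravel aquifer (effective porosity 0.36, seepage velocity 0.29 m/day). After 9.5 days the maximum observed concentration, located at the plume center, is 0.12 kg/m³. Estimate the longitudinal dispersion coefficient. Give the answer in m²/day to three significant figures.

0.0646 m²/day

At the plume center C_max = M/(n_e·A·√(4πDt)), so D = M²/(4πt·(n_e·A·C_max)²).
n_e·A·C_max = 0.36 × 100 × 0.12 = 4.320 kg/m.
D = 12²/(4π × 9.5 × 4.320²) = 0.0646 m²/day.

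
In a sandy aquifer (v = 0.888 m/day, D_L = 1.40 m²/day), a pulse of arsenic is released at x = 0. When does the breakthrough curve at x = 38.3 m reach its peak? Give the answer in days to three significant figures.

For the 1D instantaneous-source solution, setting ∂C/∂t = 0 at fixed x gives v²t² + 2Dt − x² = 0, so t = (√(D² + v²x²) − D)/v².
√(D² + v²x²) = √(1.40² + 0.888² × 38.3²) = 34.04; v² = 0.788544.
t = (34.04 − 1.40)/0.788544 = 41.4 days (vs. the pure-advection estimate x/v = 43.1 d).

41.4 days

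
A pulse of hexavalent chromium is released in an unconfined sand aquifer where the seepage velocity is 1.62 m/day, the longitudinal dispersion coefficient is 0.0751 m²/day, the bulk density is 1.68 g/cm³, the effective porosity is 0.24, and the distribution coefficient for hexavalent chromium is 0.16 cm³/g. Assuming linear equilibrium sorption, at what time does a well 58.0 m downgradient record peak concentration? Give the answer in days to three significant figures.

75.8 days

Retardation factor R = 1 + ρ_b·K_d/n = 1 + 1.68 × 0.16/0.24 = 2.120.
Sorption retards both mechanisms: v_R = v/R = 0.7642 m/day, D_R = D/R = 0.03542 m²/day.
Peak time from v_R²t² + 2D_R t − x² = 0: t = (√(D_R² + v_R²x²) − D_R)/v_R².
√(D_R² + v_R²x²) = √(0.03542² + 0.7642² × 58.0²) = 44.32; v_R² = 0.5840.
t = (44.32 − 0.03542)/0.5840 = 75.8 days.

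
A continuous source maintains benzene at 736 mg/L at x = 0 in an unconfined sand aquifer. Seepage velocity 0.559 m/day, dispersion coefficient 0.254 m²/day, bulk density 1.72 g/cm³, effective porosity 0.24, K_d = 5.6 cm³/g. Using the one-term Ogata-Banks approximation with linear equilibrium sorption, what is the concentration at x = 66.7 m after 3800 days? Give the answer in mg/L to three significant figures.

Retardation factor R = 1 + ρ_b·K_d/n = 1 + 1.72 × 5.6/0.24 = 41.13.
Sorption retards both mechanisms: v_R = v/R = 0.01359 m/day, D_R = D/R = 0.006176 m²/day.
v_R·t = 0.01359 × 3800 = 51.642 m; 2√(D_R t) = 9.689 m; argument = (66.7 − 51.642)/9.689 = 1.554.
C = C₀ × ½·erfc(1.554) = 736 × 0.01399 = 10.3 mg/L.

10.3 mg/L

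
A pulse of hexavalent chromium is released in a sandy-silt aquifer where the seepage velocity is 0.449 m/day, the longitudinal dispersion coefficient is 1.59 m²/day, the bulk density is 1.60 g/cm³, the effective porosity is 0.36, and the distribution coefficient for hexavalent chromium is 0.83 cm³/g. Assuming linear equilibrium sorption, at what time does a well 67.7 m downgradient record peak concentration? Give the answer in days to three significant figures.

Retardation factor R = 1 + ρ_b·K_d/n = 1 + 1.60 × 0.83/0.36 = 4.689.
Sorption retards both mechanisms: v_R = v/R = 0.09576 m/day, D_R = D/R = 0.3391 m²/day.
Peak time from v_R²t² + 2D_R t − x² = 0: t = (√(D_R² + v_R²x²) − D_R)/v_R².
√(D_R² + v_R²x²) = √(0.3391² + 0.09576² × 67.7²) = 6.492; v_R² = 0.009170.
t = (6.492 − 0.3391)/0.009170 = 671 days.

671 days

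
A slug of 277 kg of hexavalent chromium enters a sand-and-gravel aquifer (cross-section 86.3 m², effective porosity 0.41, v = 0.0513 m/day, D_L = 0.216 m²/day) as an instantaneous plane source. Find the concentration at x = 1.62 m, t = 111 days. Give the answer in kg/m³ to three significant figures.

0.379 kg/m³

For an instantaneous plane source, C(x,t) = M/(n_e·A·√(4πDt)) · exp(−(x−vt)²/(4Dt)), with n_e·A the pore (flow) area.
Plume center vt = 0.0513 × 111 = 5.6943 m, so the well at 1.62 m is 4.0743 m upgradient of the peak.
√(4πDt) = 17.36 m, giving peak height M/(n_e·A·√(4πDt)) = 277/(0.41 × 86.3 × 17.36) = 0.4510 kg/m³.
(x−vt)²/(4Dt) = (-4.0743)²/(4 × 0.216 × 111) = 0.1731; exp(−0.1731) = 0.8411.
C = 0.4510 × 0.8411 = 0.379 kg/m³.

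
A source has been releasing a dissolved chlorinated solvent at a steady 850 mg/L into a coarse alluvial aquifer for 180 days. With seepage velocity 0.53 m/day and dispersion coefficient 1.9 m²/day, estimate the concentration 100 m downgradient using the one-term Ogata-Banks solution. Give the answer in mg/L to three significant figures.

366 mg/L

For a continuous step input, C/C₀ ≈ ½·erfc((x−vt)/(2√(Dt))).
vt = 0.53 × 180 = 95.4 m and 2√(Dt) = 2√(1.9 × 180) = 36.99 m.
Argument (x−vt)/(2√(Dt)) = (100 − 95.4)/36.99 = 0.1244; ½·erfc(0.1244) = 0.4302.
C = 850 × 0.4302 = 366 mg/L.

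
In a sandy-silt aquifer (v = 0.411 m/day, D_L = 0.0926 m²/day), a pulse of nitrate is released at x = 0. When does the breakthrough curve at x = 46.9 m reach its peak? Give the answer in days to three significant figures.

114 days

For the 1D instantaneous-source solution, setting ∂C/∂t = 0 at fixed x gives v²t² + 2Dt − x² = 0, so t = (√(D² + v²x²) − D)/v².
√(D² + v²x²) = √(0.0926² + 0.411² × 46.9²) = 19.28; v² = 0.168921.
t = (19.28 − 0.0926)/0.168921 = 114 days (vs. the pure-advection estimate x/v = 114 d).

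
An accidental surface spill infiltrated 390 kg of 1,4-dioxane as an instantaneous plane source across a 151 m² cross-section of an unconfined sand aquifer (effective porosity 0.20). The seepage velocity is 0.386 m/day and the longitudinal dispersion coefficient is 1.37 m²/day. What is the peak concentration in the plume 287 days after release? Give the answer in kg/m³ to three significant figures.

The peak of an instantaneous 1D plume sits at x = vt; there the Gaussian factor is 1 and C_max = M/(n_e·A·√(4πDt)), where n_e·A is the pore area the mass is dissolved in.
√(4πDt) = √(4π × 1.37 × 287) = 70.29 m, so C_max = 390/(0.20 × 151 × 70.29) = 0.184 kg/m³.

0.184 kg/m³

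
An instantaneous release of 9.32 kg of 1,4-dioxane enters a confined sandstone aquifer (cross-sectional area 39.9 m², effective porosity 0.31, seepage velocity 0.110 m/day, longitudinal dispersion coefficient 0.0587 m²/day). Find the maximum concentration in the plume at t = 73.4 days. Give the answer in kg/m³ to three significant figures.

The peak of an instantaneous 1D plume sits at x = vt; there the Gaussian factor is 1 and C_max = M/(n_e·A·√(4πDt)), where n_e·A is the pore area the mass is dissolved in.
√(4πDt) = √(4π × 0.0587 × 73.4) = 7.358 m, so C_max = 9.32/(0.31 × 39.9 × 7.358) = 0.102 kg/m³.

0.102 kg/m³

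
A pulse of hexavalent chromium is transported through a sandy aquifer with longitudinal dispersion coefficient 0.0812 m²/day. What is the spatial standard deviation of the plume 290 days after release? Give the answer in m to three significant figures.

Dispersive spreading gives a Gaussian with σ² = 2Dt; advection only shifts the center.
σ = √(2 × 0.0812 × 290) = 6.86 m.

6.86 m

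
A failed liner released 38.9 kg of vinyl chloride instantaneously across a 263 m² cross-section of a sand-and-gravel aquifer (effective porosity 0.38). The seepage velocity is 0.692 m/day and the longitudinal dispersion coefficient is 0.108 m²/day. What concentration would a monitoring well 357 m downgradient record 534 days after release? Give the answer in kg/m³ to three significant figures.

0.00732 kg/m³

For an instantaneous plane source, C(x,t) = M/(n_e·A·√(4πDt)) · exp(−(x−vt)²/(4Dt)), with n_e·A the pore (flow) area.
Plume center vt = 0.692 × 534 = 369.528 m, so the well at 357 m is 12.528 m upgradient of the peak.
√(4πDt) = 26.92 m, giving peak height M/(n_e·A·√(4πDt)) = 38.9/(0.38 × 263 × 26.92) = 0.01446 kg/m³.
(x−vt)²/(4Dt) = (-12.528)²/(4 × 0.108 × 534) = 0.6804; exp(−0.6804) = 0.5064.
C = 0.01446 × 0.5064 = 0.00732 kg/m³.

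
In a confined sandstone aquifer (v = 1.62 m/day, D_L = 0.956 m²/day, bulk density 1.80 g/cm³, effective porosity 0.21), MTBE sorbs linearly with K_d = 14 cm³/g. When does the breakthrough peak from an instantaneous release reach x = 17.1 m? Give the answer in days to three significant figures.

Retardation factor R = 1 + ρ_b·K_d/n = 1 + 1.80 × 14/0.21 = 121.0.
Sorption retards both mechanisms: v_R = v/R = 0.01339 m/day, D_R = D/R = 0.007901 m²/day.
Peak time from v_R²t² + 2D_R t − x² = 0: t = (√(D_R² + v_R²x²) − D_R)/v_R².
√(D_R² + v_R²x²) = √(0.007901² + 0.01339² × 17.1²) = 0.2291; v_R² = 0.0001793.
t = (0.2291 − 0.007901)/0.0001793 = 1230 days.

1230 days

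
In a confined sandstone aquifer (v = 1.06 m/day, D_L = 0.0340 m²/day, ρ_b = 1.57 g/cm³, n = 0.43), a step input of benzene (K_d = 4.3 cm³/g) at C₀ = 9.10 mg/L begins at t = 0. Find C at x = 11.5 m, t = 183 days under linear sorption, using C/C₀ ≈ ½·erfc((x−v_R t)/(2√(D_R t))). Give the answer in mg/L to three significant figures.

Retardation factor R = 1 + ρ_b·K_d/n = 1 + 1.57 × 4.3/0.43 = 16.70.
Sorption retards both mechanisms: v_R = v/R = 0.06347 m/day, D_R = D/R = 0.002036 m²/day.
v_R·t = 0.06347 × 183 = 11.61501 m; 2√(D_R t) = 1.221 m; argument = (11.5 − 11.61501)/1.221 = -0.09419.
C = C₀ × ½·erfc(-0.09419) = 9.10 × 0.5530 = 5.03 mg/L.

5.03 mg/L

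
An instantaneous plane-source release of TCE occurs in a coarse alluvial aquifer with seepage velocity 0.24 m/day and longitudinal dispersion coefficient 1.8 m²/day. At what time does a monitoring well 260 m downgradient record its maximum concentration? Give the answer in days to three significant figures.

1050 days

For the 1D instantaneous-source solution, setting ∂C/∂t = 0 at fixed x gives v²t² + 2Dt − x² = 0, so t = (√(D² + v²x²) − D)/v².
√(D² + v²x²) = √(1.8² + 0.24² × 260²) = 62.43; v² = 0.0576.
t = (62.43 − 1.8)/0.0576 = 1050 days (vs. the pure-advection estimate x/v = 1080 d).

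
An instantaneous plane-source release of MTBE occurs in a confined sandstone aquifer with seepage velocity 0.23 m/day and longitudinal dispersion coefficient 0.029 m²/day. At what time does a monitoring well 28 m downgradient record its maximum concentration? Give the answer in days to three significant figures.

121 days

For the 1D instantaneous-source solution, setting ∂C/∂t = 0 at fixed x gives v²t² + 2Dt − x² = 0, so t = (√(D² + v²x²) − D)/v².
√(D² + v²x²) = √(0.029² + 0.23² × 28²) = 6.440; v² = 0.0529.
t = (6.440 − 0.029)/0.0529 = 121 days (vs. the pure-advection estimate x/v = 122 d).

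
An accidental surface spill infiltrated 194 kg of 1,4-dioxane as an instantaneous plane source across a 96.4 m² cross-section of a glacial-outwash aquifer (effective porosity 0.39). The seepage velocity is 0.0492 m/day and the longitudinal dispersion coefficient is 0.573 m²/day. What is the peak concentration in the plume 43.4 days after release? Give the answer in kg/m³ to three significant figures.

0.292 kg/m³

The peak of an instantaneous 1D plume sits at x = vt; there the Gaussian factor is 1 and C_max = M/(n_e·A·√(4πDt)), where n_e·A is the pore area the mass is dissolved in.
√(4πDt) = √(4π × 0.573 × 43.4) = 17.68 m, so C_max = 194/(0.39 × 96.4 × 17.68) = 0.292 kg/m³.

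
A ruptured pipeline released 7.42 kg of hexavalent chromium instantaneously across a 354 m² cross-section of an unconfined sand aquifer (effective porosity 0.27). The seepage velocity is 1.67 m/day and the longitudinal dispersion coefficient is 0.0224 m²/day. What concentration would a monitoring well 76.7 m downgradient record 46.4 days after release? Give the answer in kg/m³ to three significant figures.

For an instantaneous plane source, C(x,t) = M/(n_e·A·√(4πDt)) · exp(−(x−vt)²/(4Dt)), with n_e·A the pore (flow) area.
Plume center vt = 1.67 × 46.4 = 77.488 m, so the well at 76.7 m is 0.788 m upgradient of the peak.
√(4πDt) = 3.614 m, giving peak height M/(n_e·A·√(4πDt)) = 7.42/(0.27 × 354 × 3.614) = 0.02148 kg/m³.
(x−vt)²/(4Dt) = (-0.788)²/(4 × 0.0224 × 46.4) = 0.1494; exp(−0.1494) = 0.8612.
C = 0.02148 × 0.8612 = 0.0185 kg/m³.

0.0185 kg/m³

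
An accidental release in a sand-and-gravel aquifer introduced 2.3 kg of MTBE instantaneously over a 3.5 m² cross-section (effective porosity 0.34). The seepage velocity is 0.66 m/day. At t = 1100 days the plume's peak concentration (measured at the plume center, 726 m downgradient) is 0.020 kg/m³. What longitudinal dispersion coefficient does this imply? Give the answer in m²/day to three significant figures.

0.676 m²/day

At the plume center C_max = M/(n_e·A·√(4πDt)), so D = M²/(4πt·(n_e·A·C_max)²).
n_e·A·C_max = 0.34 × 3.5 × 0.020 = 0.02380 kg/m.
D = 2.3²/(4π × 1100 × 0.02380²) = 0.676 m²/day.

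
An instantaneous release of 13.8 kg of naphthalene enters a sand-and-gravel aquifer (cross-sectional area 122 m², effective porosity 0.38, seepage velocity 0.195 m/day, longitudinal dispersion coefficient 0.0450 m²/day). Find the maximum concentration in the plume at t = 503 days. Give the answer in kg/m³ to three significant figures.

The peak of an instantaneous 1D plume sits at x = vt; there the Gaussian factor is 1 and C_max = M/(n_e·A·√(4πDt)), where n_e·A is the pore area the mass is dissolved in.
√(4πDt) = √(4π × 0.0450 × 503) = 16.87 m, so C_max = 13.8/(0.38 × 122 × 16.87) = 0.0176 kg/m³.

0.0176 kg/m³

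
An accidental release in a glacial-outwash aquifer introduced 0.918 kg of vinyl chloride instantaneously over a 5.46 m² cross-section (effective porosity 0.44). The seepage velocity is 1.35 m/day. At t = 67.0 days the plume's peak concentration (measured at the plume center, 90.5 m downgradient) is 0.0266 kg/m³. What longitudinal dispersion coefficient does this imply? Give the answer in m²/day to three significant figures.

0.245 m²/day

At the plume center C_max = M/(n_e·A·√(4πDt)), so D = M²/(4πt·(n_e·A·C_max)²).
n_e·A·C_max = 0.44 × 5.46 × 0.0266 = 0.06390 kg/m.
D = 0.918²/(4π × 67.0 × 0.06390²) = 0.245 m²/day.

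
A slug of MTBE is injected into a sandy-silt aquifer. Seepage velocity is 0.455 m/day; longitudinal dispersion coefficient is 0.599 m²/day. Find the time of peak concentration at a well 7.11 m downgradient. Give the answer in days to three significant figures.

13.0 days

For the 1D instantaneous-source solution, setting ∂C/∂t = 0 at fixed x gives v²t² + 2Dt − x² = 0, so t = (√(D² + v²x²) − D)/v².
√(D² + v²x²) = √(0.599² + 0.455² × 7.11²) = 3.290; v² = 0.207025.
t = (3.290 − 0.599)/0.207025 = 13.0 days (vs. the pure-advection estimate x/v = 15.6 d).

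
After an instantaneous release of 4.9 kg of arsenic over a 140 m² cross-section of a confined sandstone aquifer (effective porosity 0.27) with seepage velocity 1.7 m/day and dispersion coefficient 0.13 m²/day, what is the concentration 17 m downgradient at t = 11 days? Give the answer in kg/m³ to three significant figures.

0.0185 kg/m³

For an instantaneous plane source, C(x,t) = M/(n_e·A·√(4πDt)) · exp(−(x−vt)²/(4Dt)), with n_e·A the pore (flow) area.
Plume center vt = 1.7 × 11 = 18.7 m, so the well at 17 m is 1.7 m upgradient of the peak.
√(4πDt) = 4.239 m, giving peak height M/(n_e·A·√(4πDt)) = 4.9/(0.27 × 140 × 4.239) = 0.03058 kg/m³.
(x−vt)²/(4Dt) = (-1.7)²/(4 × 0.13 × 11) = 0.5052; exp(−0.5052) = 0.6034.
C = 0.03058 × 0.6034 = 0.0185 kg/m³.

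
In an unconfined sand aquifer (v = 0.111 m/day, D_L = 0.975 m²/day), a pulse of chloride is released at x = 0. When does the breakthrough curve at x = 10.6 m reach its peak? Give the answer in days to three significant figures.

44.9 days

For the 1D instantaneous-source solution, setting ∂C/∂t = 0 at fixed x gives v²t² + 2Dt − x² = 0, so t = (√(D² + v²x²) − D)/v².
√(D² + v²x²) = √(0.975² + 0.111² × 10.6²) = 1.528; v² = 0.012321.
t = (1.528 − 0.975)/0.012321 = 44.9 days (vs. the pure-advection estimate x/v = 95.5 d).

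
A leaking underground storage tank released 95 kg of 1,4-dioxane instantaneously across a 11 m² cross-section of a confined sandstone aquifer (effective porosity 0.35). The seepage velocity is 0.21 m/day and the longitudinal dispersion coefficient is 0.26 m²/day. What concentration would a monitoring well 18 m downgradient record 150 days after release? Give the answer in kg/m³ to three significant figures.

0.347 kg/m³

For an instantaneous plane source, C(x,t) = M/(n_e·A·√(4πDt)) · exp(−(x−vt)²/(4Dt)), with n_e·A the pore (flow) area.
Plume center vt = 0.21 × 150 = 31.5 m, so the well at 18 m is 13.5 m upgradient of the peak.
√(4πDt) = 22.14 m, giving peak height M/(n_e·A·√(4πDt)) = 95/(0.35 × 11 × 22.14) = 1.115 kg/m³.
(x−vt)²/(4Dt) = (-13.5)²/(4 × 0.26 × 150) = 1.168; exp(−1.168) = 0.3110.
C = 1.115 × 0.3110 = 0.347 kg/m³.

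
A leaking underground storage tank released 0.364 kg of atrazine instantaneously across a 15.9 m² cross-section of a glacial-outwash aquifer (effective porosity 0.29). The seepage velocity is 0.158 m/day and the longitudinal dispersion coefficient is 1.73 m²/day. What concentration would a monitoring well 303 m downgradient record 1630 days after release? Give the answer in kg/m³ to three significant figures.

0.000349 kg/m³

For an instantaneous plane source, C(x,t) = M/(n_e·A·√(4πDt)) · exp(−(x−vt)²/(4Dt)), with n_e·A the pore (flow) area.
Plume center vt = 0.158 × 1630 = 257.54 m, so the well at 303 m is 45.46 m downgradient of the peak.
√(4πDt) = 188.2 m, giving peak height M/(n_e·A·√(4πDt)) = 0.364/(0.29 × 15.9 × 188.2) = 0.0004195 kg/m³.
(x−vt)²/(4Dt) = (45.46)²/(4 × 1.73 × 1630) = 0.1832; exp(−0.1832) = 0.8326.
C = 0.0004195 × 0.8326 = 0.000349 kg/m³.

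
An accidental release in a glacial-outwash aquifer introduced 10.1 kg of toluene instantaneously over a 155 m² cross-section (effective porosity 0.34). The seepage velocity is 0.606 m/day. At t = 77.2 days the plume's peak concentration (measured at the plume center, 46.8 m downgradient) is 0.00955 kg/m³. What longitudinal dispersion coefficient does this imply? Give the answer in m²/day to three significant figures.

0.415 m²/day

At the plume center C_max = M/(n_e·A·√(4πDt)), so D = M²/(4πt·(n_e·A·C_max)²).
n_e·A·C_max = 0.34 × 155 × 0.00955 = 0.5033 kg/m.
D = 10.1²/(4π × 77.2 × 0.5033²) = 0.415 m²/day.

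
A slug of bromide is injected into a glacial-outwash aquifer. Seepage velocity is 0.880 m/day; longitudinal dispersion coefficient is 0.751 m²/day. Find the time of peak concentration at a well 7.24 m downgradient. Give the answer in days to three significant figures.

For the 1D instantaneous-source solution, setting ∂C/∂t = 0 at fixed x gives v²t² + 2Dt − x² = 0, so t = (√(D² + v²x²) − D)/v².
√(D² + v²x²) = √(0.751² + 0.880² × 7.24²) = 6.415; v² = 0.7744.
t = (6.415 − 0.751)/0.7744 = 7.31 days (vs. the pure-advection estimate x/v = 8.23 d).

7.31 days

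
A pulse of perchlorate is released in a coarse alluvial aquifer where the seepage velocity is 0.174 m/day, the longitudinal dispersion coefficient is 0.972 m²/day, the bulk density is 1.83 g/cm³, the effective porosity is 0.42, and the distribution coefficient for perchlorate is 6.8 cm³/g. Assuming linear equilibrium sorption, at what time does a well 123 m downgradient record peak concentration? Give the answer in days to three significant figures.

Retardation factor R = 1 + ρ_b·K_d/n = 1 + 1.83 × 6.8/0.42 = 30.63.
Sorption retards both mechanisms: v_R = v/R = 0.005681 m/day, D_R = D/R = 0.03173 m²/day.
Peak time from v_R²t² + 2D_R t − x² = 0: t = (√(D_R² + v_R²x²) − D_R)/v_R².
√(D_R² + v_R²x²) = √(0.03173² + 0.005681² × 123²) = 0.6995; v_R² = 3.227e-05.
t = (0.6995 − 0.03173)/3.227e-05 = 20700 days.

20700 days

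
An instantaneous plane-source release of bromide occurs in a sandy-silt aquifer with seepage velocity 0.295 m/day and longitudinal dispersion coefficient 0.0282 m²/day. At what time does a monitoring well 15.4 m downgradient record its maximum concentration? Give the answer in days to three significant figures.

51.9 days

For the 1D instantaneous-source solution, setting ∂C/∂t = 0 at fixed x gives v²t² + 2Dt − x² = 0, so t = (√(D² + v²x²) − D)/v².
√(D² + v²x²) = √(0.0282² + 0.295² × 15.4²) = 4.543; v² = 0.087025.
t = (4.543 − 0.0282)/0.087025 = 51.9 days (vs. the pure-advection estimate x/v = 52.2 d).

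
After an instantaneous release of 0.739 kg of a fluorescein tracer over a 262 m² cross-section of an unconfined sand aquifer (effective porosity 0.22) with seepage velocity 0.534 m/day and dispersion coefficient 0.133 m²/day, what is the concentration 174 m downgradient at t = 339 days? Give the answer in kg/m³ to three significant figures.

For an instantaneous plane source, C(x,t) = M/(n_e·A·√(4πDt)) · exp(−(x−vt)²/(4Dt)), with n_e·A the pore (flow) area.
Plume center vt = 0.534 × 339 = 181.026 m, so the well at 174 m is 7.026 m upgradient of the peak.
√(4πDt) = 23.80 m, giving peak height M/(n_e·A·√(4πDt)) = 0.739/(0.22 × 262 × 23.80) = 0.0005387 kg/m³.
(x−vt)²/(4Dt) = (-7.026)²/(4 × 0.133 × 339) = 0.2737; exp(−0.2737) = 0.7606.
C = 0.0005387 × 0.7606 = 0.000410 kg/m³.

0.000410 kg/m³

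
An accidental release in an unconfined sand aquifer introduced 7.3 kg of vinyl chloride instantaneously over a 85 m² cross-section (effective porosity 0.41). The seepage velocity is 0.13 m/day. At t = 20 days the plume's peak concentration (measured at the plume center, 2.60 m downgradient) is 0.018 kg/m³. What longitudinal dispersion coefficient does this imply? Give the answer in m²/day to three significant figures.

At the plume center C_max = M/(n_e·A·√(4πDt)), so D = M²/(4πt·(n_e·A·C_max)²).
n_e·A·C_max = 0.41 × 85 × 0.018 = 0.6273 kg/m.
D = 7.3²/(4π × 20 × 0.6273²) = 0.539 m²/day.

0.539 m²/day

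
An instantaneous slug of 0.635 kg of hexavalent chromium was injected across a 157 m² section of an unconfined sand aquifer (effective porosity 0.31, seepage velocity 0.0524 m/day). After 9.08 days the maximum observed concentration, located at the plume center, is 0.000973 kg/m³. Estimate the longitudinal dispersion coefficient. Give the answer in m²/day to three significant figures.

At the plume center C_max = M/(n_e·A·√(4πDt)), so D = M²/(4πt·(n_e·A·C_max)²).
n_e·A·C_max = 0.31 × 157 × 0.000973 = 0.04736 kg/m.
D = 0.635²/(4π × 9.08 × 0.04736²) = 1.58 m²/day.

1.58 m²/day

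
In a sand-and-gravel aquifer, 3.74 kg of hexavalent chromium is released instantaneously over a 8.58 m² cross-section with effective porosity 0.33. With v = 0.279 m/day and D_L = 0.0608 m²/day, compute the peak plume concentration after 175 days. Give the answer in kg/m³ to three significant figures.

0.114 kg/m³

The peak of an instantaneous 1D plume sits at x = vt; there the Gaussian factor is 1 and C_max = M/(n_e·A·√(4πDt)), where n_e·A is the pore area the mass is dissolved in.
√(4πDt) = √(4π × 0.0608 × 175) = 11.56 m, so C_max = 3.74/(0.33 × 8.58 × 11.56) = 0.114 kg/m³.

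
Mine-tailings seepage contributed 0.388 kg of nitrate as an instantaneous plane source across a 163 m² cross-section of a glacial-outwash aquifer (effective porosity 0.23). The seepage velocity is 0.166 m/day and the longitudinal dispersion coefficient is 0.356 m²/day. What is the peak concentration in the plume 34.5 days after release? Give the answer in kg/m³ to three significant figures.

The peak of an instantaneous 1D plume sits at x = vt; there the Gaussian factor is 1 and C_max = M/(n_e·A·√(4πDt)), where n_e·A is the pore area the mass is dissolved in.
√(4πDt) = √(4π × 0.356 × 34.5) = 12.42 m, so C_max = 0.388/(0.23 × 163 × 12.42) = 0.000833 kg/m³.

0.000833 kg/m³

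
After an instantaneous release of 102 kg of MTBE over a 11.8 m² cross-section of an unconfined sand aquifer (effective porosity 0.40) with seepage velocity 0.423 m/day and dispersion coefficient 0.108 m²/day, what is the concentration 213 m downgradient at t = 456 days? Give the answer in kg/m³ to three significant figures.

For an instantaneous plane source, C(x,t) = M/(n_e·A·√(4πDt)) · exp(−(x−vt)²/(4Dt)), with n_e·A the pore (flow) area.
Plume center vt = 0.423 × 456 = 192.888 m, so the well at 213 m is 20.112 m downgradient of the peak.
√(4πDt) = 24.88 m, giving peak height M/(n_e·A·√(4πDt)) = 102/(0.40 × 11.8 × 24.88) = 0.8686 kg/m³.
(x−vt)²/(4Dt) = (20.112)²/(4 × 0.108 × 456) = 2.053; exp(−2.053) = 0.1283.
C = 0.8686 × 0.1283 = 0.111 kg/m³.

0.111 kg/m³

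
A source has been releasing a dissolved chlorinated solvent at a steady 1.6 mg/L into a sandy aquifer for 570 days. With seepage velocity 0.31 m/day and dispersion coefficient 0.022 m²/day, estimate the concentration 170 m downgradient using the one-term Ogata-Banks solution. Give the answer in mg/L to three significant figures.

1.46 mg/L

For a continuous step input, C/C₀ ≈ ½·erfc((x−vt)/(2√(Dt))).
vt = 0.31 × 570 = 176.7 m and 2√(Dt) = 2√(0.022 × 570) = 7.082 m.
Argument (x−vt)/(2√(Dt)) = (170 − 176.7)/7.082 = -0.9461; ½·erfc(-0.9461) = 0.9095.
C = 1.6 × 0.9095 = 1.46 mg/L.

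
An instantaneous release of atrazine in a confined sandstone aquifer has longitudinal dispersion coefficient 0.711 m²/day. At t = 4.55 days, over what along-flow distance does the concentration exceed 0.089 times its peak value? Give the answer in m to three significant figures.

11.2 m

The plume is Gaussian with σ = √(2Dt) = √(2 × 0.711 × 4.55) = 2.544 m.
C/C_peak = exp(−Δx²/(2σ²)) = 0.089 ⇒ Δx = σ·√(−2 ln 0.089) = 2.544 × 2.200 = 5.597 m.
Width = 2Δx = 11.2 m.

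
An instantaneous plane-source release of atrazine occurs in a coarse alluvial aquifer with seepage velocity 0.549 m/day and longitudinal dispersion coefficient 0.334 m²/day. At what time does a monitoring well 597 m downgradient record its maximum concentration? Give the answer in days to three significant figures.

For the 1D instantaneous-source solution, setting ∂C/∂t = 0 at fixed x gives v²t² + 2Dt − x² = 0, so t = (√(D² + v²x²) − D)/v².
√(D² + v²x²) = √(0.334² + 0.549² × 597²) = 327.8; v² = 0.301401.
t = (327.8 − 0.334)/0.301401 = 1090 days (vs. the pure-advection estimate x/v = 1090 d).

1090 days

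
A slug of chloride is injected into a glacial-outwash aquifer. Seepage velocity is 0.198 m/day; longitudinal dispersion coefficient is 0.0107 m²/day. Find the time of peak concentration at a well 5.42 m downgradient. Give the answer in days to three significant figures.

For the 1D instantaneous-source solution, setting ∂C/∂t = 0 at fixed x gives v²t² + 2Dt − x² = 0, so t = (√(D² + v²x²) − D)/v².
√(D² + v²x²) = √(0.0107² + 0.198² × 5.42²) = 1.073; v² = 0.039204.
t = (1.073 − 0.0107)/0.039204 = 27.1 days (vs. the pure-advection estimate x/v = 27.4 d).

27.1 days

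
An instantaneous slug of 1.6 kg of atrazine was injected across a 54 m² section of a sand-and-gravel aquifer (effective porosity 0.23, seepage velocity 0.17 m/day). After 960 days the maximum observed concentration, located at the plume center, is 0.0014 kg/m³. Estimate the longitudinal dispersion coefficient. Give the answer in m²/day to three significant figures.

At the plume center C_max = M/(n_e·A·√(4πDt)), so D = M²/(4πt·(n_e·A·C_max)²).
n_e·A·C_max = 0.23 × 54 × 0.0014 = 0.01739 kg/m.
D = 1.6²/(4π × 960 × 0.01739²) = 0.702 m²/day.

0.702 m²/day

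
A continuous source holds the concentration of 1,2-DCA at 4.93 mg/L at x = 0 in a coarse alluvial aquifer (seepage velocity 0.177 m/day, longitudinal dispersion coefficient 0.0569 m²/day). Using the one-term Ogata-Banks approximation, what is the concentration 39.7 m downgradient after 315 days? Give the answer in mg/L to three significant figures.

4.91 mg/L

For a continuous step input, C/C₀ ≈ ½·erfc((x−vt)/(2√(Dt))).
vt = 0.177 × 315 = 55.755 m and 2√(Dt) = 2√(0.0569 × 315) = 8.467 m.
Argument (x−vt)/(2√(Dt)) = (39.7 − 55.755)/8.467 = -1.896; ½·erfc(-1.896) = 0.9963.
C = 4.93 × 0.9963 = 4.91 mg/L.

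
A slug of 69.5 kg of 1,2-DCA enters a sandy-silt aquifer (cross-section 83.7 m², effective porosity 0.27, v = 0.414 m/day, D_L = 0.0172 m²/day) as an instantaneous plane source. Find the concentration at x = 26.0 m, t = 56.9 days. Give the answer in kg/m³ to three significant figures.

0.191 kg/m³

For an instantaneous plane source, C(x,t) = M/(n_e·A·√(4πDt)) · exp(−(x−vt)²/(4Dt)), with n_e·A the pore (flow) area.
Plume center vt = 0.414 × 56.9 = 23.5566 m, so the well at 26.0 m is 2.4434 m downgradient of the peak.
√(4πDt) = 3.507 m, giving peak height M/(n_e·A·√(4πDt)) = 69.5/(0.27 × 83.7 × 3.507) = 0.8769 kg/m³.
(x−vt)²/(4Dt) = (2.4434)²/(4 × 0.0172 × 56.9) = 1.525; exp(−1.525) = 0.2176.
C = 0.8769 × 0.2176 = 0.191 kg/m³.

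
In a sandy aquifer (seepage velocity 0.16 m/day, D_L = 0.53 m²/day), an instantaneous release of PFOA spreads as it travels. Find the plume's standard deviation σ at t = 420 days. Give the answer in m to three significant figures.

21.1 m

Dispersive spreading gives a Gaussian with σ² = 2Dt; advection only shifts the center.
σ = √(2 × 0.53 × 420) = 21.1 m.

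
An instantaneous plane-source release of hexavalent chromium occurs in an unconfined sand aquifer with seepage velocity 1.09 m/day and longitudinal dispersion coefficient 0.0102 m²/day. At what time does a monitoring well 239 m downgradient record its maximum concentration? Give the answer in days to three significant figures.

For the 1D instantaneous-source solution, setting ∂C/∂t = 0 at fixed x gives v²t² + 2Dt − x² = 0, so t = (√(D² + v²x²) − D)/v².
√(D² + v²x²) = √(0.0102² + 1.09² × 239²) = 260.5; v² = 1.1881.
t = (260.5 − 0.0102)/1.1881 = 219 days (vs. the pure-advection estimate x/v = 219 d).

219 days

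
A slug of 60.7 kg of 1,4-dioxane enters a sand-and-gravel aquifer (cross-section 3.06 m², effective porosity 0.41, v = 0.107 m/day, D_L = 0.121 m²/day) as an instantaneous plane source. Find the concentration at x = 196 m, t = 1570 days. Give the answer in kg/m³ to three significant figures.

0.353 kg/m³

For an instantaneous plane source, C(x,t) = M/(n_e·A·√(4πDt)) · exp(−(x−vt)²/(4Dt)), with n_e·A the pore (flow) area.
Plume center vt = 0.107 × 1570 = 167.99 m, so the well at 196 m is 28.01 m downgradient of the peak.
√(4πDt) = 48.86 m, giving peak height M/(n_e·A·√(4πDt)) = 60.7/(0.41 × 3.06 × 48.86) = 0.9902 kg/m³.
(x−vt)²/(4Dt) = (28.01)²/(4 × 0.121 × 1570) = 1.032; exp(−1.032) = 0.3563.
C = 0.9902 × 0.3563 = 0.353 kg/m³.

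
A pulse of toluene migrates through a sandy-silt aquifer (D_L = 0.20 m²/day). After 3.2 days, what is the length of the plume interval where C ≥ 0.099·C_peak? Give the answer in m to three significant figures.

4.87 m

The plume is Gaussian with σ = √(2Dt) = √(2 × 0.20 × 3.2) = 1.131 m.
C/C_peak = exp(−Δx²/(2σ²)) = 0.099 ⇒ Δx = σ·√(−2 ln 0.099) = 1.131 × 2.151 = 2.433 m.
Width = 2Δx = 4.87 m.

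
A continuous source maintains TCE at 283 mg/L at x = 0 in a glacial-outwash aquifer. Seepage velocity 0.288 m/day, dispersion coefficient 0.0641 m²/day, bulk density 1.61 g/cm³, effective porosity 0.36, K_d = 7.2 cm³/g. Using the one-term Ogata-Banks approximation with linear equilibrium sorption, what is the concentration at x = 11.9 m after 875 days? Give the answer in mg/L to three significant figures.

2.70 mg/L

Retardation factor R = 1 + ρ_b·K_d/n = 1 + 1.61 × 7.2/0.36 = 33.20.
Sorption retards both mechanisms: v_R = v/R = 0.008675 m/day, D_R = D/R = 0.001931 m²/day.
v_R·t = 0.008675 × 875 = 7.590625 m; 2√(D_R t) = 2.600 m; argument = (11.9 − 7.590625)/2.600 = 1.657.
C = C₀ × ½·erfc(1.657) = 283 × 0.009556 = 2.70 mg/L.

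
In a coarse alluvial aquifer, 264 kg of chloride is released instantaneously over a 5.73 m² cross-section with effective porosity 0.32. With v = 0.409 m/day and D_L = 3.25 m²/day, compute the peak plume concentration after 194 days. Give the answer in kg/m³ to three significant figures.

The peak of an instantaneous 1D plume sits at x = vt; there the Gaussian factor is 1 and C_max = M/(n_e·A·√(4πDt)), where n_e·A is the pore area the mass is dissolved in.
√(4πDt) = √(4π × 3.25 × 194) = 89.01 m, so C_max = 264/(0.32 × 5.73 × 89.01) = 1.62 kg/m³.

1.62 kg/m³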